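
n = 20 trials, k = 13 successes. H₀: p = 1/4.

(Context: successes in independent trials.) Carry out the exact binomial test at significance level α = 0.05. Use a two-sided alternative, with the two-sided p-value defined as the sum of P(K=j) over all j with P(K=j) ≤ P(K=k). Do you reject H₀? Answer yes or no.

reject H₀: yes

Exact binomial: n=20, k=13, p₀=1/4=0.2500
P(X=j) = C(n,j)·p₀^j·(1−p₀)^(n−j); p = Σ P(X=j) over j with P(X=j) ≤ P(X=13)
p-value (two-sided) = 0.00018
At α=0.05: p < α → reject H₀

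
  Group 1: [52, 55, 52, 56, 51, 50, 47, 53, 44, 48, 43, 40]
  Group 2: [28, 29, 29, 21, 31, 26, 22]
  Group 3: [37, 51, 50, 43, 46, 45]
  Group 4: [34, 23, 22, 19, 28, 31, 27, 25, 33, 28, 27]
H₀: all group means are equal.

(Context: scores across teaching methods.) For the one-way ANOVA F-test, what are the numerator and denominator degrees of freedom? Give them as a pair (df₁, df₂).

k = 4 groups, N = 36 total
df = (k−1, N−k) = (4−1, 36−4) = (3, 32)

degrees of freedom = [3, 32]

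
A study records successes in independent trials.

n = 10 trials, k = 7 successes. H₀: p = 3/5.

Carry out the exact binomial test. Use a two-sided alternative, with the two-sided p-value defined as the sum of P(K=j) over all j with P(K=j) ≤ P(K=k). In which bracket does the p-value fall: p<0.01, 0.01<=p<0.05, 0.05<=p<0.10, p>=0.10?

Exact binomial: n=10, k=7, p₀=3/5=0.6000
P(X=j) = C(n,j)·p₀^j·(1−p₀)^(n−j); p = Σ P(X=j) over j with P(X=j) ≤ P(X=7)
p-value (two-sided) = 0.74918
→ bracket: p>=0.10

p-value bracket: p>=0.10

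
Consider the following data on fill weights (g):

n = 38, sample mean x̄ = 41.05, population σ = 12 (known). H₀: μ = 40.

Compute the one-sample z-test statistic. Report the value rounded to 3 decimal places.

SE = σ/√n = 12/√38 = 1.9467
z = (x̄−μ₀)/SE = (41.05−40)/1.9467 = 0.5394

test statistic = 0.539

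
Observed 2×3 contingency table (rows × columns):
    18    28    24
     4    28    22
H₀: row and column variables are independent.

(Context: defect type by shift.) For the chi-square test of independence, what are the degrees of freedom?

degrees of freedom = 2

df = (r−1)(c−1) = (2−1)·(3−1) = 2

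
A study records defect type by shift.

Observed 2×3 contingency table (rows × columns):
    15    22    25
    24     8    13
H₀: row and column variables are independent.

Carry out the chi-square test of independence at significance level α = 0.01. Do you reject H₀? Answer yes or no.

reject H₀: yes

Row totals [62, 45], col totals [39, 30, 38], n=107
χ² = (15−22.60)²/22.60 + (22−17.38)²/17.38 + (25−22.02)²/22.02 + (24−16.40)²/16.40 + (8−12.62)²/12.62 + (13−15.98)²/15.98 = 9.9500
df = 2
p-value (upper-tail) = 0.00691
At α=0.01: p < α → reject H₀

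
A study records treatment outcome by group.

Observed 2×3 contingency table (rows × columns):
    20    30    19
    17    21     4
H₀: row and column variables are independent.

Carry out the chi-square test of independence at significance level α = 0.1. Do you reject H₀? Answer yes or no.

reject H₀: yes

Row totals [69, 42], col totals [37, 51, 23], n=111
χ² = (20−23.00)²/23.00 + (30−31.70)²/31.70 + (19−14.30)²/14.30 + (17−14.00)²/14.00 + (21−19.30)²/19.30 + (4−8.70)²/8.70 = 5.3639
df = 2
p-value (upper-tail) = 0.06843
At α=0.1: p < α → reject H₀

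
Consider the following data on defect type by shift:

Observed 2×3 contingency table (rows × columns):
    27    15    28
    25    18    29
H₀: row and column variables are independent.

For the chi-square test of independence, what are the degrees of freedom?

df = (r−1)(c−1) = (2−1)·(3−1) = 2

degrees of freedom = 2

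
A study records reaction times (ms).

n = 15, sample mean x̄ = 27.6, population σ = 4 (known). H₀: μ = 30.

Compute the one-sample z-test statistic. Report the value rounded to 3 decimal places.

test statistic = -2.324

SE = σ/√n = 4/√15 = 1.0328
z = (x̄−μ₀)/SE = (27.6−30)/1.0328 = -2.3238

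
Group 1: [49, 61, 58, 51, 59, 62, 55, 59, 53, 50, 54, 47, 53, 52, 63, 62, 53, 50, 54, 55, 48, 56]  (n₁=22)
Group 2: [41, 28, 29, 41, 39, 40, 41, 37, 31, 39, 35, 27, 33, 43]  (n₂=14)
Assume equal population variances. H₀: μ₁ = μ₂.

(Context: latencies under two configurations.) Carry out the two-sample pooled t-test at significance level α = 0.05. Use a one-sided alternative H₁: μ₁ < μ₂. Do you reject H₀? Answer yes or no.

x̄₁=54.727, s₁=4.763, n₁=22
x̄₂=36.000, s₂=5.463, n₂=14
s_p² = [21·4.763² + 13·5.463²]/34 = 25.4225
SE = √(s_p²·(1/22+1/14)) = 1.7238
t = (54.727−36.000)/1.7238 = 10.8640
df = 34
p-value (one-sided, H₁ less) = 1.00000
At α=0.05: p ≥ α → fail to reject H₀

reject H₀: no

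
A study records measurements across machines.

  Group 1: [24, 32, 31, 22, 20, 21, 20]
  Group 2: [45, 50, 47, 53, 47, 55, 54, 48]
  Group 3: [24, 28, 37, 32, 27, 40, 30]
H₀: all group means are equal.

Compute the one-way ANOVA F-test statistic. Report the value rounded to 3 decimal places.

Group means [24.29, 49.88, 31.14], grand mean 35.773
SSB = Σnᵢ(x̄ᵢ−x̄)² = 2664.703; SSW = ΣΣ(x−x̄ᵢ)² = 447.161
MSB = 2664.703/2 = 1332.3515; MSW = 447.161/19 = 23.5348
F = MSB/MSW = 56.6120
df = (2, 19)

test statistic = 56.612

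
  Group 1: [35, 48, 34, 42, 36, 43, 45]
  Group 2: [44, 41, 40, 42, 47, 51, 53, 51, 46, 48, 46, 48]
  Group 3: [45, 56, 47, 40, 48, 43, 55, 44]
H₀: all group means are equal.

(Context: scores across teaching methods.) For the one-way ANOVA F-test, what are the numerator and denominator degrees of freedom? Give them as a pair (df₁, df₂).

degrees of freedom = [2, 24]

k = 3 groups, N = 27 total
df = (k−1, N−k) = (3−1, 27−3) = (2, 24)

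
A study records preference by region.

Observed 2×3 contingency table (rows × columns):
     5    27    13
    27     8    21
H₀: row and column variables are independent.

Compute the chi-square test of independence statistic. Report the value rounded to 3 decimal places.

Row totals [45, 56], col totals [32, 35, 34], n=101
χ² = (5−14.26)²/14.26 + (27−15.59)²/15.59 + (13−15.15)²/15.15 + (27−17.74)²/17.74 + (8−19.41)²/19.41 + (21−18.85)²/18.85 = 26.4372
df = 2

test statistic = 26.437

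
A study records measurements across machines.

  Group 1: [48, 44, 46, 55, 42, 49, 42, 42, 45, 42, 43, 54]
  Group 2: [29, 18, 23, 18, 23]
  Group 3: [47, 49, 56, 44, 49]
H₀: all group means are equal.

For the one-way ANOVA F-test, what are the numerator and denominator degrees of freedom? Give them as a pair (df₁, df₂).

degrees of freedom = [2, 19]

k = 3 groups, N = 22 total
df = (k−1, N−k) = (3−1, 22−3) = (2, 19)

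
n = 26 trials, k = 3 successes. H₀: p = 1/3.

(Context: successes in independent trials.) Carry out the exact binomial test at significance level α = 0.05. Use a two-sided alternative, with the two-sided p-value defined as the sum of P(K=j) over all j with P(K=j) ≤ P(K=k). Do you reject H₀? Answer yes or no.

Exact binomial: n=26, k=3, p₀=1/3=0.3333
P(X=j) = C(n,j)·p₀^j·(1−p₀)^(n−j); p = Σ P(X=j) over j with P(X=j) ≤ P(X=3)
p-value (two-sided) = 0.02029
At α=0.05: p < α → reject H₀

reject H₀: yes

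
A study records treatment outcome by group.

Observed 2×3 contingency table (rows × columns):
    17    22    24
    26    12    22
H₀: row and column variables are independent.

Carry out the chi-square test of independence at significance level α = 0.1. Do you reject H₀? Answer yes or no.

reject H₀: yes

Row totals [63, 60], col totals [43, 34, 46], n=123
χ² = (17−22.02)²/22.02 + (22−17.41)²/17.41 + (24−23.56)²/23.56 + (26−20.98)²/20.98 + (12−16.59)²/16.59 + (22−22.44)²/22.44 = 4.8416
df = 2
p-value (upper-tail) = 0.08885
At α=0.1: p < α → reject H₀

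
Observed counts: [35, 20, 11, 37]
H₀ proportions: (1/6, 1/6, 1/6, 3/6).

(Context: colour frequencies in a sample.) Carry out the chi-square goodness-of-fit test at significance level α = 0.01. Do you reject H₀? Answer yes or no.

n = 103; E_i = n·p_i = [17.17, 17.17, 17.17, 51.50]
χ² = (35−17.17)²/17.17 + (20−17.17)²/17.17 + (11−17.17)²/17.17 + (37−51.50)²/51.50 = 25.2913
df = 3
p-value (upper-tail) = 0.00001
At α=0.01: p < α → reject H₀

reject H₀: yes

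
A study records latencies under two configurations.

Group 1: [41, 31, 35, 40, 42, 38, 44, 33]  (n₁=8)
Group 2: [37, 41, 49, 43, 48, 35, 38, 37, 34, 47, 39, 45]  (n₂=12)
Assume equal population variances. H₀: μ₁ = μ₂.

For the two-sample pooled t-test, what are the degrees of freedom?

df = n₁ + n₂ − 2 = 8 + 12 − 2 = 18

degrees of freedom = 18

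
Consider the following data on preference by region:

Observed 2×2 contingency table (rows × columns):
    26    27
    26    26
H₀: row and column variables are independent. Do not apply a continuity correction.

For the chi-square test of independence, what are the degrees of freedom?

degrees of freedom = 1

df = (r−1)(c−1) = (2−1)·(2−1) = 1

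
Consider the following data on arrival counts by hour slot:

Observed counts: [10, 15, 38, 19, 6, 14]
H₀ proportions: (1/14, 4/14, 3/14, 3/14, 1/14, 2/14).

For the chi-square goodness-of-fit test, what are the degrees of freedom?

degrees of freedom = 5

df = k − 1 = 6 − 1 = 5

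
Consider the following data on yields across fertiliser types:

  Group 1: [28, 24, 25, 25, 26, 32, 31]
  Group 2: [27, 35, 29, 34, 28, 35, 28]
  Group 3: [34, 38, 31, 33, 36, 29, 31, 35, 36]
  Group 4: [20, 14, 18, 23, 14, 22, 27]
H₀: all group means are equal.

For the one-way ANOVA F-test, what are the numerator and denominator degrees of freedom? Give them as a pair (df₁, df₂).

degrees of freedom = [3, 26]

k = 4 groups, N = 30 total
df = (k−1, N−k) = (4−1, 30−4) = (3, 26)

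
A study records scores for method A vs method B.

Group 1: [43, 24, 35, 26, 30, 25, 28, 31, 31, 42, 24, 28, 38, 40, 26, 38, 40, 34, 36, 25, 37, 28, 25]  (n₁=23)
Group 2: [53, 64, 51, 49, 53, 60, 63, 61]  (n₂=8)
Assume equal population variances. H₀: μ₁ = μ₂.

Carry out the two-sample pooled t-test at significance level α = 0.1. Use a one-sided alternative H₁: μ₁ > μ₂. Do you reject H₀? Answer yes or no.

x̄₁=31.913, s₁=6.310, n₁=23
x̄₂=56.750, s₂=5.874, n₂=8
s_p² = [22·6.310² + 7·5.874²]/29 = 38.5285
SE = √(s_p²·(1/23+1/8)) = 2.5478
t = (31.913−56.750)/2.5478 = -9.7484
df = 29
p-value (one-sided, H₁ greater) = 1.00000
At α=0.1: p ≥ α → fail to reject H₀

reject H₀: no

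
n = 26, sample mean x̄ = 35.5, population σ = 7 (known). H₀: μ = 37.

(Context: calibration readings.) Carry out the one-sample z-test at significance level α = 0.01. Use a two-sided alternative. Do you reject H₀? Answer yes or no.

SE = σ/√n = 7/√26 = 1.3728
z = (x̄−μ₀)/SE = (35.5−37)/1.3728 = -1.0926
p-value (two-sided) = 0.27455
At α=0.01: p ≥ α → fail to reject H₀

reject H₀: no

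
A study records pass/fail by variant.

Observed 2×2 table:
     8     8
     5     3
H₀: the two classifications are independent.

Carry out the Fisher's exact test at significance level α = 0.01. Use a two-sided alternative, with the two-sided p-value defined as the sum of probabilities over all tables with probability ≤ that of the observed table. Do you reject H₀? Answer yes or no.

Margins: r₁=16, r₂=8, c₁=13, c₂=11, n=24
p_obs = C(16,8)·C(8,5)/C(24,13); sum pmf over tables with pmf ≤ p_obs
p-value (two-sided) = 0.67919
At α=0.01: p ≥ α → fail to reject H₀

reject H₀: no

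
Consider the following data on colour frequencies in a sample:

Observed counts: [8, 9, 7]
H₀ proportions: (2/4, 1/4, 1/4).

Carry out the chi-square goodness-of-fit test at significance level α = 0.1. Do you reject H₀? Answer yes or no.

reject H₀: no

n = 24; E_i = n·p_i = [12.00, 6.00, 6.00]
χ² = (8−12.00)²/12.00 + (9−6.00)²/6.00 + (7−6.00)²/6.00 = 3.0000
df = 2
p-value (upper-tail) = 0.22313
At α=0.1: p ≥ α → fail to reject H₀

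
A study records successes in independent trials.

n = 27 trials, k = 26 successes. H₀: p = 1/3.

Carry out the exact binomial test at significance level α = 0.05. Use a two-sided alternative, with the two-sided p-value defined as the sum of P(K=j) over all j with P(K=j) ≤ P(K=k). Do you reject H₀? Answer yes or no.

reject H₀: yes

Exact binomial: n=27, k=26, p₀=1/3=0.3333
P(X=j) = C(n,j)·p₀^j·(1−p₀)^(n−j); p = Σ P(X=j) over j with P(X=j) ≤ P(X=26)
p-value (two-sided) = 0.00000
At α=0.05: p < α → reject H₀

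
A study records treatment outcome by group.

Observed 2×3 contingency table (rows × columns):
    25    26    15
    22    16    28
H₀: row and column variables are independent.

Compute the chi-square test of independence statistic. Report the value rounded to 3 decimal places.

test statistic = 6.503

Row totals [66, 66], col totals [47, 42, 43], n=132
χ² = (25−23.50)²/23.50 + (26−21.00)²/21.00 + (15−21.50)²/21.50 + (22−23.50)²/23.50 + (16−21.00)²/21.00 + (28−21.50)²/21.50 = 6.5027
df = 2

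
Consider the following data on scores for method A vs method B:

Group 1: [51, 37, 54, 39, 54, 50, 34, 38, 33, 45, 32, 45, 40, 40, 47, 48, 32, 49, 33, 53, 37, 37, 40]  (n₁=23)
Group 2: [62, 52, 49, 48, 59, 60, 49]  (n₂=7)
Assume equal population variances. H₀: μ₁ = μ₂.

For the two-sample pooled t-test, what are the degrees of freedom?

degrees of freedom = 28

df = n₁ + n₂ − 2 = 23 + 7 − 2 = 28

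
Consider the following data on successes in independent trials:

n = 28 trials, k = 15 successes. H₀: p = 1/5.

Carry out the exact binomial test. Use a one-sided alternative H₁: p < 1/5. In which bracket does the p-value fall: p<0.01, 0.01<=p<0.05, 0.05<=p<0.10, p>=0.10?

Exact binomial: n=28, k=15, p₀=1/5=0.2000
P(X≤15) from Σ C(n,i)·p₀^i·(1−p₀)^(n−i)
p-value (one-sided, H₁ less) = 0.99998
→ bracket: p>=0.10

p-value bracket: p>=0.10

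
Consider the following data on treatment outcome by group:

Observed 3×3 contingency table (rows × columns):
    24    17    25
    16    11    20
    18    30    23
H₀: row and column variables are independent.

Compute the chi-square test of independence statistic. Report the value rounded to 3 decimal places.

Row totals [66, 47, 71], col totals [58, 58, 68], n=184
χ² = (24−20.80)²/20.80 + (17−20.80)²/20.80 + (25−24.39)²/24.39 + (16−14.82)²/14.82 + (11−14.82)²/14.82 + (20−17.37)²/17.37 + (18−22.38)²/22.38 + (30−22.38)²/22.38 + (23−26.24)²/26.24 = 6.5287
df = 4

test statistic = 6.529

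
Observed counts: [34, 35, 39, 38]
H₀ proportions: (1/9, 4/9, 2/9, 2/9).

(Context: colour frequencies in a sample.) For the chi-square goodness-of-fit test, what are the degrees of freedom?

df = k − 1 = 4 − 1 = 3

degrees of freedom = 3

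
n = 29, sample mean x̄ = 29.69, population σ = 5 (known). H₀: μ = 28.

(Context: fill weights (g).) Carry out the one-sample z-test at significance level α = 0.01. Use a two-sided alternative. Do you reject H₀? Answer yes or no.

reject H₀: no

SE = σ/√n = 5/√29 = 0.9285
z = (x̄−μ₀)/SE = (29.69−28)/0.9285 = 1.8202
p-value (two-sided) = 0.06873
At α=0.01: p ≥ α → fail to reject H₀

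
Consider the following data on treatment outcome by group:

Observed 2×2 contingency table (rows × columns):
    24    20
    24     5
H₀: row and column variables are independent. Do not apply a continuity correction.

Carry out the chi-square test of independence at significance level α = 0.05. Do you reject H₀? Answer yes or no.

reject H₀: yes

Row totals [44, 29], col totals [48, 25], n=73
χ² = (24−28.93)²/28.93 + (20−15.07)²/15.07 + (24−19.07)²/19.07 + (5−9.93)²/9.93 = 6.1787
df = 1
p-value (upper-tail) = 0.01293
At α=0.05: p < α → reject H₀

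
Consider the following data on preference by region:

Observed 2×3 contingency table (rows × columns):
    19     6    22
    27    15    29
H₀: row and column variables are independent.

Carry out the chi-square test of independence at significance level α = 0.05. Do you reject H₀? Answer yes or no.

reject H₀: no

Row totals [47, 71], col totals [46, 21, 51], n=118
χ² = (19−18.32)²/18.32 + (6−8.36)²/8.36 + (22−20.31)²/20.31 + (27−27.68)²/27.68 + (15−12.64)²/12.64 + (29−30.69)²/30.69 = 1.3852
df = 2
p-value (upper-tail) = 0.50028
At α=0.05: p ≥ α → fail to reject H₀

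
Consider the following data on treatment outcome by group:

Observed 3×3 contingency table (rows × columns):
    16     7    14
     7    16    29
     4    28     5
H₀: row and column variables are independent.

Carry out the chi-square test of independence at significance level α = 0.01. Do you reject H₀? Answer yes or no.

Row totals [37, 52, 37], col totals [27, 51, 48], n=126
χ² = (16−7.93)²/7.93 + (7−14.98)²/14.98 + (14−14.10)²/14.10 + (7−11.14)²/11.14 + (16−21.05)²/21.05 + (29−19.81)²/19.81 + (4−7.93)²/7.93 + (28−14.98)²/14.98 + (5−14.10)²/14.10 = 38.6216
df = 4
p-value (upper-tail) = 0.00000
At α=0.01: p < α → reject H₀

reject H₀: yes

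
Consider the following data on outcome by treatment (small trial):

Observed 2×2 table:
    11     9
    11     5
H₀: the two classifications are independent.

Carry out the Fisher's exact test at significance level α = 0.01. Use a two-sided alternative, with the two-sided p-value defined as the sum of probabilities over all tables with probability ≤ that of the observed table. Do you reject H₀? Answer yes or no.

Margins: r₁=20, r₂=16, c₁=22, c₂=14, n=36
p_obs = C(20,11)·C(16,11)/C(36,22); sum pmf over tables with pmf ≤ p_obs
p-value (two-sided) = 0.50067
At α=0.01: p ≥ α → fail to reject H₀

reject H₀: no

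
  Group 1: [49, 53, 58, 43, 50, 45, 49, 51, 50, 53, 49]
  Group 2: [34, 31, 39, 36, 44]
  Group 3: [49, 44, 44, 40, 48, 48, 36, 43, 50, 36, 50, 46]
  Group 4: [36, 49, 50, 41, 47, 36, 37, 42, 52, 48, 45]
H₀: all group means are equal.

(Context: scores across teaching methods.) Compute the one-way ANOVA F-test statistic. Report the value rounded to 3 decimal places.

test statistic = 8.361

Group means [50.00, 36.80, 44.50, 43.91], grand mean 44.897
SSB = Σnᵢ(x̄ᵢ−x̄)² = 626.881; SSW = ΣΣ(x−x̄ᵢ)² = 874.709
MSB = 626.881/3 = 208.9602; MSW = 874.709/35 = 24.9917
F = MSB/MSW = 8.3612
df = (3, 35)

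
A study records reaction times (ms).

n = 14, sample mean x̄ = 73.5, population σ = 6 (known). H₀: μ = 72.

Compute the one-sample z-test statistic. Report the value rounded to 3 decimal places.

SE = σ/√n = 6/√14 = 1.6036
z = (x̄−μ₀)/SE = (73.5−72)/1.6036 = 0.9354

test statistic = 0.935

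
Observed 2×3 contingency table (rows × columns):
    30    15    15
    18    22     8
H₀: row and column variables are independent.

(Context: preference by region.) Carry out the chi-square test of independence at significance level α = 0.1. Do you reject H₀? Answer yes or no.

reject H₀: yes

Row totals [60, 48], col totals [48, 37, 23], n=108
χ² = (30−26.67)²/26.67 + (15−20.56)²/20.56 + (15−12.78)²/12.78 + (18−21.33)²/21.33 + (22−16.44)²/16.44 + (8−10.22)²/10.22 = 5.1854
df = 2
p-value (upper-tail) = 0.07482
At α=0.1: p < α → reject H₀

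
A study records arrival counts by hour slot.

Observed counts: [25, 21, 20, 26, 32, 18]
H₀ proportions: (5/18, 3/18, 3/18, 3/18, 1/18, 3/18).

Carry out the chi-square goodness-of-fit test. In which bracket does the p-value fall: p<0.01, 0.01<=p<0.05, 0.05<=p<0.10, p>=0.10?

n = 142; E_i = n·p_i = [39.44, 23.67, 23.67, 23.67, 7.89, 23.67]
χ² = (25−39.44)²/39.44 + (21−23.67)²/23.67 + (20−23.67)²/23.67 + (26−23.67)²/23.67 + (32−7.89)²/7.89 + (18−23.67)²/23.67 = 81.4366
df = 5
p-value (upper-tail) = 0.00000
→ bracket: p<0.01

p-value bracket: p<0.01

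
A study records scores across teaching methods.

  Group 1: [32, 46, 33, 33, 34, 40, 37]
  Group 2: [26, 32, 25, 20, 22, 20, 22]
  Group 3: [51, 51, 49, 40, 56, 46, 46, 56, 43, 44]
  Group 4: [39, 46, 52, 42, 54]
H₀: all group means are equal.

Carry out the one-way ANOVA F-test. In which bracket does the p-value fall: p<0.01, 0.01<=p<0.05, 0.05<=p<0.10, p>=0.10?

Group means [36.43, 23.86, 48.20, 46.60], grand mean 39.207
SSB = Σnᵢ(x̄ᵢ−x̄)² = 2785.387; SSW = ΣΣ(x−x̄ᵢ)² = 685.371
MSB = 2785.387/3 = 928.4624; MSW = 685.371/25 = 27.4149
F = MSB/MSW = 33.8671
df = (3, 25)
p-value (upper-tail) = 0.00000
→ bracket: p<0.01

p-value bracket: p<0.01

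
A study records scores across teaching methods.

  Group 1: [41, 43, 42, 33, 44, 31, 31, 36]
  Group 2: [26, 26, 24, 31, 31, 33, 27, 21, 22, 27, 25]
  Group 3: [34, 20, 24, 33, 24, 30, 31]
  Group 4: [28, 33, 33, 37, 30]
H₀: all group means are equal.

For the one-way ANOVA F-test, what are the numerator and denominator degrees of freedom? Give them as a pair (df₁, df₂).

degrees of freedom = [3, 27]

k = 4 groups, N = 31 total
df = (k−1, N−k) = (4−1, 31−4) = (3, 27)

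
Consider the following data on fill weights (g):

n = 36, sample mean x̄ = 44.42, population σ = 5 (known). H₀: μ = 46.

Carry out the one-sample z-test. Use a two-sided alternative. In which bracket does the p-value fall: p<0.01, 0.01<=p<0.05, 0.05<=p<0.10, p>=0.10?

p-value bracket: 0.05<=p<0.10

SE = σ/√n = 5/√36 = 0.8333
z = (x̄−μ₀)/SE = (44.42−46)/0.8333 = -1.8960
p-value (two-sided) = 0.05796
→ bracket: 0.05<=p<0.10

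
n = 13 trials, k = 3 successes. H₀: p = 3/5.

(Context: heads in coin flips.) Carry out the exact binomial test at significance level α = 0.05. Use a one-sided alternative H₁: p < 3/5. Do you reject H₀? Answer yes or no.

reject H₀: yes

Exact binomial: n=13, k=3, p₀=3/5=0.6000
P(X≤3) from Σ C(n,i)·p₀^i·(1−p₀)^(n−i)
p-value (one-sided, H₁ less) = 0.00779
At α=0.05: p < α → reject H₀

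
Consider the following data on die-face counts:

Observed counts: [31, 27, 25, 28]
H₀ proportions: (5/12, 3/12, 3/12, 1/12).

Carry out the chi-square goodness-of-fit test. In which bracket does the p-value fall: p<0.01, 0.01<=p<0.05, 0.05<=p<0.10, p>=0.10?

p-value bracket: p<0.01

n = 111; E_i = n·p_i = [46.25, 27.75, 27.75, 9.25]
χ² = (31−46.25)²/46.25 + (27−27.75)²/27.75 + (25−27.75)²/27.75 + (28−9.25)²/9.25 = 43.3279
df = 3
p-value (upper-tail) = 0.00000
→ bracket: p<0.01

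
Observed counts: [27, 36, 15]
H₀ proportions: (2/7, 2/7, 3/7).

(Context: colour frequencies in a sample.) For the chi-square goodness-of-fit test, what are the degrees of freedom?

degrees of freedom = 2

df = k − 1 = 3 − 1 = 2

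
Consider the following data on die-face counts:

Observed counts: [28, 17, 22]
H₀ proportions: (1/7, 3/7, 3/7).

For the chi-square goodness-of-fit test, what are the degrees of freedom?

degrees of freedom = 2

df = k − 1 = 3 − 1 = 2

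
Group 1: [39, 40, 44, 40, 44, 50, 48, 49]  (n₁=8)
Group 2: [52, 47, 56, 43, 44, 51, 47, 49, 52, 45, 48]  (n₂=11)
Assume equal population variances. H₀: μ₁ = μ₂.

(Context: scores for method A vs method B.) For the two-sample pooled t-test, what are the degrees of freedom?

df = n₁ + n₂ − 2 = 8 + 11 − 2 = 17

degrees of freedom = 17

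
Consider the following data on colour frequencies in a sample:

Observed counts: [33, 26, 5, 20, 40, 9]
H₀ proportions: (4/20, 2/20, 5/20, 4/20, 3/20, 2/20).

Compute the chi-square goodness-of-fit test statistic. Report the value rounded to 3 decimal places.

n = 133; E_i = n·p_i = [26.60, 13.30, 33.25, 26.60, 19.95, 13.30]
χ² = (33−26.60)²/26.60 + (26−13.30)²/13.30 + (5−33.25)²/33.25 + (20−26.60)²/26.60 + (40−19.95)²/19.95 + (9−13.30)²/13.30 = 60.8471
df = 5

test statistic = 60.847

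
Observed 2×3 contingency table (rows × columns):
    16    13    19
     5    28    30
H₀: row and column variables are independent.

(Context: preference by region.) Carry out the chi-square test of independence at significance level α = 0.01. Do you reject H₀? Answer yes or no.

reject H₀: yes

Row totals [48, 63], col totals [21, 41, 49], n=111
χ² = (16−9.08)²/9.08 + (13−17.73)²/17.73 + (19−21.19)²/21.19 + (5−11.92)²/11.92 + (28−23.27)²/23.27 + (30−27.81)²/27.81 = 11.9096
df = 2
p-value (upper-tail) = 0.00259
At α=0.01: p < α → reject H₀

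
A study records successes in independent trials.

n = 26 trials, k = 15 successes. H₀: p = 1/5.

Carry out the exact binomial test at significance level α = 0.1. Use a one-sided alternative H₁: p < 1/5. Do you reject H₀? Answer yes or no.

reject H₀: no

Exact binomial: n=26, k=15, p₀=1/5=0.2000
P(X≤15) from Σ C(n,i)·p₀^i·(1−p₀)^(n−i)
p-value (one-sided, H₁ less) = 1.00000
At α=0.1: p ≥ α → fail to reject H₀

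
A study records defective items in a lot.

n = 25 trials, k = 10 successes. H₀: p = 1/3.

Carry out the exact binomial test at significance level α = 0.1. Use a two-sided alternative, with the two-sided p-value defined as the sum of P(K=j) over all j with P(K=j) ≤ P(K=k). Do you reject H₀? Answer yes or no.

reject H₀: no

Exact binomial: n=25, k=10, p₀=1/3=0.3333
P(X=j) = C(n,j)·p₀^j·(1−p₀)^(n−j); p = Σ P(X=j) over j with P(X=j) ≤ P(X=10)
p-value (two-sided) = 0.52594
At α=0.1: p ≥ α → fail to reject H₀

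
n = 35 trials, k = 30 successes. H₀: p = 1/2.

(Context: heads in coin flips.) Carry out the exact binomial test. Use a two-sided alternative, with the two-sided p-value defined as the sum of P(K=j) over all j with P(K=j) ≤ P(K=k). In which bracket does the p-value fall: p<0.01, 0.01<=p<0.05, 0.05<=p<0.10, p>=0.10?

Exact binomial: n=35, k=30, p₀=1/2=0.5000
P(X=j) = C(n,j)·p₀^j·(1−p₀)^(n−j); p = Σ P(X=j) over j with P(X=j) ≤ P(X=30)
p-value (two-sided) = 0.00002
→ bracket: p<0.01

p-value bracket: p<0.01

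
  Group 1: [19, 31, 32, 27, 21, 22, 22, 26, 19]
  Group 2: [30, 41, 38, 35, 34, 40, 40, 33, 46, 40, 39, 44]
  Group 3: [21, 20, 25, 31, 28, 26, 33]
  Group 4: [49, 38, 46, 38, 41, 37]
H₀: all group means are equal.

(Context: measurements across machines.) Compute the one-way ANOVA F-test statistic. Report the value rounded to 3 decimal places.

Group means [24.33, 38.33, 26.29, 41.50], grand mean 32.706
SSB = Σnᵢ(x̄ᵢ−x̄)² = 1763.464; SSW = ΣΣ(x−x̄ᵢ)² = 687.595
MSB = 1763.464/3 = 587.8212; MSW = 687.595/30 = 22.9198
F = MSB/MSW = 25.6468
df = (3, 30)

test statistic = 25.647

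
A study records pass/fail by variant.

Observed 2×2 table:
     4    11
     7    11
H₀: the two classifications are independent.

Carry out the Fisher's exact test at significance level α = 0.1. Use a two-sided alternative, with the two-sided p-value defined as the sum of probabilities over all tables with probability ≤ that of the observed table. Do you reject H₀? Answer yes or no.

Margins: r₁=15, r₂=18, c₁=11, c₂=22, n=33
p_obs = C(15,4)·C(18,7)/C(33,11); sum pmf over tables with pmf ≤ p_obs
p-value (two-sided) = 0.71195
At α=0.1: p ≥ α → fail to reject H₀

reject H₀: no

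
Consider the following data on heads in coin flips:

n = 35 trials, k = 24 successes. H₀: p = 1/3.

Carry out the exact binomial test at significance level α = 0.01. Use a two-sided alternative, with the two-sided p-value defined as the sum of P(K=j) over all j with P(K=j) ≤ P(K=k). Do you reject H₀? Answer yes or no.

Exact binomial: n=35, k=24, p₀=1/3=0.3333
P(X=j) = C(n,j)·p₀^j·(1−p₀)^(n−j); p = Σ P(X=j) over j with P(X=j) ≤ P(X=24)
p-value (two-sided) = 0.00003
At α=0.01: p < α → reject H₀

reject H₀: yes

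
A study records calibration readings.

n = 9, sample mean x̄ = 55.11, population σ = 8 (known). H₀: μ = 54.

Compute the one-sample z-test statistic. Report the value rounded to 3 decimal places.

SE = σ/√n = 8/√9 = 2.6667
z = (x̄−μ₀)/SE = (55.11−54)/2.6667 = 0.4162

test statistic = 0.416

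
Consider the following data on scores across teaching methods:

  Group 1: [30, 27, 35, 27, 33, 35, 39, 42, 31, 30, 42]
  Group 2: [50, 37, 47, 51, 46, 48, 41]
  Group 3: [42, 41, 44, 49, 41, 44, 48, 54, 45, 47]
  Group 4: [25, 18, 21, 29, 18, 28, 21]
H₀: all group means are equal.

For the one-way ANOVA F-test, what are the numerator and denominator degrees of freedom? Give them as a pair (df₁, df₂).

k = 4 groups, N = 35 total
df = (k−1, N−k) = (4−1, 35−4) = (3, 31)

degrees of freedom = [3, 31]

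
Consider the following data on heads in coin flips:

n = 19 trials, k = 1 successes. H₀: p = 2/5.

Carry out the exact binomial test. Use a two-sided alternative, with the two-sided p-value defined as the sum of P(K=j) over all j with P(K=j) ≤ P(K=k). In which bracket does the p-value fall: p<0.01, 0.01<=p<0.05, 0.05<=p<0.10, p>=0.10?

p-value bracket: p<0.01

Exact binomial: n=19, k=1, p₀=2/5=0.4000
P(X=j) = C(n,j)·p₀^j·(1−p₀)^(n−j); p = Σ P(X=j) over j with P(X=j) ≤ P(X=1)
p-value (two-sided) = 0.00147
→ bracket: p<0.01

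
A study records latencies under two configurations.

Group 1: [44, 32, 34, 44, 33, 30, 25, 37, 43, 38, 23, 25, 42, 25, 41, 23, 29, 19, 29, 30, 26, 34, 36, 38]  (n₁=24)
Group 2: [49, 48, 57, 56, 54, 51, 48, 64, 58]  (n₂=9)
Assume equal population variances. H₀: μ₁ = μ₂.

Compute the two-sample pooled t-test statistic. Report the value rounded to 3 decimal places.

x̄₁=32.500, s₁=7.360, n₁=24
x̄₂=53.889, s₂=5.419, n₂=9
s_p² = [23·7.360² + 8·5.419²]/31 = 47.7706
SE = √(s_p²·(1/24+1/9)) = 2.7015
t = (32.500−53.889)/2.7015 = -7.9173
df = 31

test statistic = -7.917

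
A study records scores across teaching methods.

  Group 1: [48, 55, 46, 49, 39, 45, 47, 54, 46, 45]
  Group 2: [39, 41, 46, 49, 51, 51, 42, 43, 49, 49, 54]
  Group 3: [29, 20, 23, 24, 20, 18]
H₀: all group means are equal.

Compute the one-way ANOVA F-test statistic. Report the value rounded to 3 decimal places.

Group means [47.40, 46.73, 22.33], grand mean 41.556
SSB = Σnᵢ(x̄ᵢ−x̄)² = 2852.752; SSW = ΣΣ(x−x̄ᵢ)² = 501.915
MSB = 2852.752/2 = 1426.3758; MSW = 501.915/24 = 20.9131
F = MSB/MSW = 68.2048
df = (2, 24)

test statistic = 68.205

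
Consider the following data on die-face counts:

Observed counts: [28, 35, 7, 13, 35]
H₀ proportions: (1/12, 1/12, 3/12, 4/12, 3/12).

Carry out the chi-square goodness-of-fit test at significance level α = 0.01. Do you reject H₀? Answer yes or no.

reject H₀: yes

n = 118; E_i = n·p_i = [9.83, 9.83, 29.50, 39.33, 29.50]
χ² = (28−9.83)²/9.83 + (35−9.83)²/9.83 + (7−29.50)²/29.50 + (13−39.33)²/39.33 + (35−29.50)²/29.50 = 133.7881
df = 4
p-value (upper-tail) = 0.00000
At α=0.01: p < α → reject H₀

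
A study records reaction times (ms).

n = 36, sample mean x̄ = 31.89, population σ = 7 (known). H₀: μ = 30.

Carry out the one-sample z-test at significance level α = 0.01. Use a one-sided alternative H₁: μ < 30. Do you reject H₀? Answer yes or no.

SE = σ/√n = 7/√36 = 1.1667
z = (x̄−μ₀)/SE = (31.89−30)/1.1667 = 1.6200
p-value (one-sided, H₁ less) = 0.94738
At α=0.01: p ≥ α → fail to reject H₀

reject H₀: no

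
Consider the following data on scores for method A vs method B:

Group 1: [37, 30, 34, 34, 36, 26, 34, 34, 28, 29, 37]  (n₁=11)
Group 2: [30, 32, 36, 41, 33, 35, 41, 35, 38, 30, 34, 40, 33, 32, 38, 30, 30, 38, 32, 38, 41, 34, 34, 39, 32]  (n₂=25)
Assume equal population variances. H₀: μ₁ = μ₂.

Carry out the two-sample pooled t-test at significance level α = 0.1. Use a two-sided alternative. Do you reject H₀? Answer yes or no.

reject H₀: yes

x̄₁=32.636, s₁=3.776, n₁=11
x̄₂=35.040, s₂=3.725, n₂=25
s_p² = [10·3.776² + 24·3.725²]/34 = 13.9855
SE = √(s_p²·(1/11+1/25)) = 1.3531
t = (32.636−35.040)/1.3531 = -1.7764
df = 34
p-value (two-sided) = 0.08461
At α=0.1: p < α → reject H₀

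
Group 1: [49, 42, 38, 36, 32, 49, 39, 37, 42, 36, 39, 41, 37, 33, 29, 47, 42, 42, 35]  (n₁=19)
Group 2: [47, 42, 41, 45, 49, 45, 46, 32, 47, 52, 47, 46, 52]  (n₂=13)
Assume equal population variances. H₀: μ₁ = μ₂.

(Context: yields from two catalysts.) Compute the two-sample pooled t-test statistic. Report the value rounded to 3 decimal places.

x̄₁=39.211, s₁=5.432, n₁=19
x̄₂=45.462, s₂=5.158, n₂=13
s_p² = [18·5.432² + 12·5.158²]/30 = 28.3463
SE = √(s_p²·(1/19+1/13)) = 1.9163
t = (39.211−45.462)/1.9163 = -3.2619
df = 30

test statistic = -3.262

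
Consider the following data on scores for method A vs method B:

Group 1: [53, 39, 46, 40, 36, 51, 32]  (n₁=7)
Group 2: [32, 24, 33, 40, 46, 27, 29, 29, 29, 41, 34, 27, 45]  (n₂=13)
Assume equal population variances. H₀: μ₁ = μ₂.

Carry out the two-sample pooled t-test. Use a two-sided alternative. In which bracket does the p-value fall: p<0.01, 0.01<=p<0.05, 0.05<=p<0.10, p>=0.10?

p-value bracket: 0.01<=p<0.05

x̄₁=42.429, s₁=7.807, n₁=7
x̄₂=33.538, s₂=7.218, n₂=13
s_p² = [6·7.807² + 12·7.218²]/18 = 55.0525
SE = √(s_p²·(1/7+1/13)) = 3.4784
t = (42.429−33.538)/3.4784 = 2.5558
df = 18
p-value (two-sided) = 0.01986
→ bracket: 0.01<=p<0.05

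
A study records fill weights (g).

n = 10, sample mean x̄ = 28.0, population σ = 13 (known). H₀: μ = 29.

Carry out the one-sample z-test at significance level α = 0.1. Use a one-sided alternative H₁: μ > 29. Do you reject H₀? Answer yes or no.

SE = σ/√n = 13/√10 = 4.1110
z = (x̄−μ₀)/SE = (28.0−29)/4.1110 = -0.2433
p-value (one-sided, H₁ greater) = 0.59609
At α=0.1: p ≥ α → fail to reject H₀

reject H₀: no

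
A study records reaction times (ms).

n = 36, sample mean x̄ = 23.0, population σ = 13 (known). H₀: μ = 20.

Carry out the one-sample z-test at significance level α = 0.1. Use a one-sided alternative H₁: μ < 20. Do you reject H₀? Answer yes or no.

reject H₀: no

SE = σ/√n = 13/√36 = 2.1667
z = (x̄−μ₀)/SE = (23.0−20)/2.1667 = 1.3846
p-value (one-sided, H₁ less) = 0.91691
At α=0.1: p ≥ α → fail to reject H₀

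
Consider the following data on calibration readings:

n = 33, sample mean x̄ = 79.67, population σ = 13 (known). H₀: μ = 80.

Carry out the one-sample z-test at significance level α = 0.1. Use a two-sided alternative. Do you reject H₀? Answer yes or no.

SE = σ/√n = 13/√33 = 2.2630
z = (x̄−μ₀)/SE = (79.67−80)/2.2630 = -0.1458
p-value (two-sided) = 0.88406
At α=0.1: p ≥ α → fail to reject H₀

reject H₀: no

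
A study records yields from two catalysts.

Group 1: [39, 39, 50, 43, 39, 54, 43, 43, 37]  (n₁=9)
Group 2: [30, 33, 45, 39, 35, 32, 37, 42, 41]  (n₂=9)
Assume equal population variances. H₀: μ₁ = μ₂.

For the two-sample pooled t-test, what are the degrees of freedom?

df = n₁ + n₂ − 2 = 9 + 9 − 2 = 16

degrees of freedom = 16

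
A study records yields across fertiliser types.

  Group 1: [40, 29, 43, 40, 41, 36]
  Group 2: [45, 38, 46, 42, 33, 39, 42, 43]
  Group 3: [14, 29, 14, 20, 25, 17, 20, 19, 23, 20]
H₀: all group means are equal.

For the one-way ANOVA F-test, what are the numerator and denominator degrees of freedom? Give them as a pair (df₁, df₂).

k = 3 groups, N = 24 total
df = (k−1, N−k) = (3−1, 24−3) = (2, 21)

degrees of freedom = [2, 21]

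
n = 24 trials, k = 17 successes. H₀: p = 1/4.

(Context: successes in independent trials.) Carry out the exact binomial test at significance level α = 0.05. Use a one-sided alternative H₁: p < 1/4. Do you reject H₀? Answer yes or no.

reject H₀: no

Exact binomial: n=24, k=17, p₀=1/4=0.2500
P(X≤17) from Σ C(n,i)·p₀^i·(1−p₀)^(n−i)
p-value (one-sided, H₁ less) = 1.00000
At α=0.05: p ≥ α → fail to reject H₀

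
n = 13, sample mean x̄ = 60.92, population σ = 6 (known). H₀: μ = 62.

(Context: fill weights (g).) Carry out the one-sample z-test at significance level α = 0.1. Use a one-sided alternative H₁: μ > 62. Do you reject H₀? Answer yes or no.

reject H₀: no

SE = σ/√n = 6/√13 = 1.6641
z = (x̄−μ₀)/SE = (60.92−62)/1.6641 = -0.6490
p-value (one-sided, H₁ greater) = 0.74183
At α=0.1: p ≥ α → fail to reject H₀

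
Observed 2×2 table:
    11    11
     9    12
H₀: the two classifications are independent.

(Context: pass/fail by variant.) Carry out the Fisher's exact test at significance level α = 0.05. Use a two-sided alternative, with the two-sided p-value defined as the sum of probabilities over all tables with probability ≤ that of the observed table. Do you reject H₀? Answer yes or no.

reject H₀: no

Margins: r₁=22, r₂=21, c₁=20, c₂=23, n=43
p_obs = C(22,11)·C(21,9)/C(43,20); sum pmf over tables with pmf ≤ p_obs
p-value (two-sided) = 0.76255
At α=0.05: p ≥ α → fail to reject H₀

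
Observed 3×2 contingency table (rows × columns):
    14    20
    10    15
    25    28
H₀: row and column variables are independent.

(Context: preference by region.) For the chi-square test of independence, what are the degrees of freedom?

degrees of freedom = 2

df = (r−1)(c−1) = (3−1)·(2−1) = 2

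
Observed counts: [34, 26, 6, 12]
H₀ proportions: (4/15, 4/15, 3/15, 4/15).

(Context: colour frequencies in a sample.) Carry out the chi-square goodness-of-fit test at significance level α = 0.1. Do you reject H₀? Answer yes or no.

reject H₀: yes

n = 78; E_i = n·p_i = [20.80, 20.80, 15.60, 20.80]
χ² = (34−20.80)²/20.80 + (26−20.80)²/20.80 + (6−15.60)²/15.60 + (12−20.80)²/20.80 = 19.3077
df = 3
p-value (upper-tail) = 0.00024
At α=0.1: p < α → reject H₀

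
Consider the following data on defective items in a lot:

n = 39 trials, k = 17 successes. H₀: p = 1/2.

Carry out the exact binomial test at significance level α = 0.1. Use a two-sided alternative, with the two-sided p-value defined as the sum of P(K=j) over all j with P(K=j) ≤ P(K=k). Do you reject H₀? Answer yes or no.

reject H₀: no

Exact binomial: n=39, k=17, p₀=1/2=0.5000
P(X=j) = C(n,j)·p₀^j·(1−p₀)^(n−j); p = Σ P(X=j) over j with P(X=j) ≤ P(X=17)
p-value (two-sided) = 0.52240
At α=0.1: p ≥ α → fail to reject H₀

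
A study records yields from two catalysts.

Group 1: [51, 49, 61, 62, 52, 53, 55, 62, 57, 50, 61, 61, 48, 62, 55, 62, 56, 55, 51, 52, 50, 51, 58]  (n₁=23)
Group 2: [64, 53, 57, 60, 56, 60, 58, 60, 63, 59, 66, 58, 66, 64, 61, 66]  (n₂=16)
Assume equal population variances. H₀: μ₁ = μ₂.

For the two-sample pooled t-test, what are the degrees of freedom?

df = n₁ + n₂ − 2 = 23 + 16 − 2 = 37

degrees of freedom = 37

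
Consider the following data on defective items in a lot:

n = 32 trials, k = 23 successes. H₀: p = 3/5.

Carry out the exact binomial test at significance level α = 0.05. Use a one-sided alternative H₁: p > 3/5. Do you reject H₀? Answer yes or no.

Exact binomial: n=32, k=23, p₀=3/5=0.6000
P(X≥23) from Σ C(n,i)·p₀^i·(1−p₀)^(n−i)
p-value (one-sided, H₁ greater) = 0.11555
At α=0.05: p ≥ α → fail to reject H₀

reject H₀: no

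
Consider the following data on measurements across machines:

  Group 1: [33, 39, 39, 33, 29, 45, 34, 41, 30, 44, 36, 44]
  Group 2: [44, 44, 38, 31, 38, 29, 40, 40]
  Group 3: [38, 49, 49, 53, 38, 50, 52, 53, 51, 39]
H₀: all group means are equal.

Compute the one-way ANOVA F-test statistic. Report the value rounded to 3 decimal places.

test statistic = 9.292

Group means [37.25, 38.00, 47.20], grand mean 40.767
SSB = Σnᵢ(x̄ᵢ−x̄)² = 623.517; SSW = ΣΣ(x−x̄ᵢ)² = 905.850
MSB = 623.517/2 = 311.7583; MSW = 905.850/27 = 33.5500
F = MSB/MSW = 9.2923
df = (2, 27)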